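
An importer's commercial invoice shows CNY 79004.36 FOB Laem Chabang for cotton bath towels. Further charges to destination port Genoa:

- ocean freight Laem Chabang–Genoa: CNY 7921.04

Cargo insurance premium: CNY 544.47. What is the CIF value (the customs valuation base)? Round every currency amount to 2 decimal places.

CIF = FOB price + freight + insurance
CIF = 79004.36 + 7921.04 + 544.47 = 87469.87

CIF value: CNY 87469.87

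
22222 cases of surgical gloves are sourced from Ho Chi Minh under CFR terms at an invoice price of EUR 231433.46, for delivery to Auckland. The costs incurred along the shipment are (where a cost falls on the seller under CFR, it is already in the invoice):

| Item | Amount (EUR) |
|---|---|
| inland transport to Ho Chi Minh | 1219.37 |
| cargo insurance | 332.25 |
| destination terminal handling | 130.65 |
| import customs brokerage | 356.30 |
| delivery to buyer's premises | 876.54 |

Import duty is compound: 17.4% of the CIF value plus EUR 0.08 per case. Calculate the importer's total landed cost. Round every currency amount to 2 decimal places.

Total landed cost: EUR 275234.19

CFR: the seller pays costs through ocean freight to the destination port, but not insurance.
Already in the invoice (seller's account under CFR): inland to port — exclude.
CIF value = CFR price + insurance = 231433.46 + 332.25 = 231765.71
Ad valorem component: 231765.71 × 17.4% = 40327.23
Specific component: 22222 × 0.08 = 1777.76
Import duty = 40327.23 + 1777.76 = 42104.99
Buyer bears: insurance 332.25 + destination terminal 130.65 + brokerage 356.30 + delivery 876.54 + duty 42104.99 = 43800.73
Landed cost = invoice 231433.46 + 43800.73 = 275234.19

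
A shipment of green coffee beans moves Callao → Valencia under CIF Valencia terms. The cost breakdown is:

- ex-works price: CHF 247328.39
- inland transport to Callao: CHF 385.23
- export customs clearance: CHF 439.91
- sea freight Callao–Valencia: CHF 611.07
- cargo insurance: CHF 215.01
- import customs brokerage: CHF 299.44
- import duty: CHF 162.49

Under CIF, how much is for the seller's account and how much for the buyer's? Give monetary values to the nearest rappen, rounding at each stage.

CIF: the seller pays costs through ocean freight and marine insurance to the destination port.
Seller's account: goods 247328.39 + inland to port 385.23 + export clearance 439.91 + freight 611.07 + insurance 215.01 = 248979.61
Buyer's account: brokerage 299.44 + duty 162.49 = 461.93

Seller: CHF 248979.61; buyer: CHF 461.93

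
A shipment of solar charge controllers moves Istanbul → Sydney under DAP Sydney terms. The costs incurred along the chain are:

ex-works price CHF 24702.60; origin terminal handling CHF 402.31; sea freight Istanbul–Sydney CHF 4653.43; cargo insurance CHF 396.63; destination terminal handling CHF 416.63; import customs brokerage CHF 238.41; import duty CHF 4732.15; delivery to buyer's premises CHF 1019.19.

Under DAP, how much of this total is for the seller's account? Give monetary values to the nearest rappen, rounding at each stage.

Seller's account: CHF 31590.79

DAP: the seller bears all costs to the named destination except import duty and clearance.
Seller's account: goods 24702.60 + origin terminal 402.31 + freight 4653.43 + insurance 396.63 + destination terminal 416.63 + delivery 1019.19 = 31590.79
Buyer's account: brokerage 238.41 + duty 4732.15 = 4970.56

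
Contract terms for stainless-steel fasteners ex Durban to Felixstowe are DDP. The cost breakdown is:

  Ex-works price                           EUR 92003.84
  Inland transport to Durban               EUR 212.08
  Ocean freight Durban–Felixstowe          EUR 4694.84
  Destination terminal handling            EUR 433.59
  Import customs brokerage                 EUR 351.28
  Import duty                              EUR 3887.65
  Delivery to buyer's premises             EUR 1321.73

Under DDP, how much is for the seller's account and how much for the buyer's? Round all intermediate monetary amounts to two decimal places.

Seller: EUR 102905.01; buyer: EUR 0.00

DDP: the seller bears all costs including import duty.
Seller's account: goods 92003.84 + inland to port 212.08 + freight 4694.84 + destination terminal 433.59 + brokerage 351.28 + duty 3887.65 + delivery 1321.73 = 102905.01
Buyer's account: 0.00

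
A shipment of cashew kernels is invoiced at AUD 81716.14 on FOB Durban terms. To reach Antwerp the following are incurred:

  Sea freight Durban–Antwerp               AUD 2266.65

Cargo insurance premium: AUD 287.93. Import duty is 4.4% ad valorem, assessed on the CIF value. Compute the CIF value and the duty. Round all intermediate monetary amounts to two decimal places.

CIF = FOB price + freight + insurance
CIF = 81716.14 + 2266.65 + 287.93 = 84270.72
Import duty = 84270.72 × 4.4% = 3707.91

CIF value: AUD 84270.72; import duty: AUD 3707.91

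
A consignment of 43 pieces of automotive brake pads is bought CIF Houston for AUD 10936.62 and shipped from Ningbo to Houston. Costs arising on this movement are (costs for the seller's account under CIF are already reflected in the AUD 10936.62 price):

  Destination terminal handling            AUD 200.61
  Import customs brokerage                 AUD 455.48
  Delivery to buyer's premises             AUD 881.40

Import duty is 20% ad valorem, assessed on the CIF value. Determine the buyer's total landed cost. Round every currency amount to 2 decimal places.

CIF: the seller pays costs through ocean freight and marine insurance to the destination port.
The CIF price already equals the CIF value: 10936.62
Import duty = 10936.62 × 20% = 2187.32
Buyer bears: destination terminal 200.61 + brokerage 455.48 + delivery 881.40 + duty 2187.32 = 3724.81
Landed cost = invoice 10936.62 + 3724.81 = 14661.43

Total landed cost: AUD 14661.43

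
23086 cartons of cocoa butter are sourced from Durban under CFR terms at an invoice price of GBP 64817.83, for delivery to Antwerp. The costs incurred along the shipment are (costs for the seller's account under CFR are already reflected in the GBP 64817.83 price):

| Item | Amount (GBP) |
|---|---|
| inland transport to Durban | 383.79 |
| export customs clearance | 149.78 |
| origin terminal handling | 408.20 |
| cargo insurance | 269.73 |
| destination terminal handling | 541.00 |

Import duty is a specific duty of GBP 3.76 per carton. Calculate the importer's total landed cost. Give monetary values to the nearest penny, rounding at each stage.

CFR: the seller pays costs through ocean freight to the destination port, but not insurance.
Already in the invoice (seller's account under CFR): inland to port, export clearance, origin terminal — exclude.
CIF value = CFR price + insurance = 64817.83 + 269.73 = 65087.56
Import duty = 23086 × 3.76 = 86803.36
Buyer bears: insurance 269.73 + destination terminal 541.00 + duty 86803.36 = 87614.09
Landed cost = invoice 64817.83 + 87614.09 = 152431.92

Total landed cost: GBP 152431.92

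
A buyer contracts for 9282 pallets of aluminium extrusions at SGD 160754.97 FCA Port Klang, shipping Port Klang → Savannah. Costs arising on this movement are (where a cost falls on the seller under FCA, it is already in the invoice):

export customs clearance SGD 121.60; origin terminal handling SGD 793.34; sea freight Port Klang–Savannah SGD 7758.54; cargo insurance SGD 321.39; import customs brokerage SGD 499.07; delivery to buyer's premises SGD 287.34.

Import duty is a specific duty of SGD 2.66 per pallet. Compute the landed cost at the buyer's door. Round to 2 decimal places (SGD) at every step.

Total landed cost: SGD 195104.77

FCA: the seller delivers export-cleared goods to the carrier; the buyer bears costs from that point.
Already in the invoice (seller's account under FCA): export clearance — exclude.
CIF value = FCA price + origin terminal + freight + insurance = 160754.97 + 793.34 + 7758.54 + 321.39 = 169628.24
Import duty = 9282 × 2.66 = 24690.12
Buyer bears: origin terminal 793.34 + freight 7758.54 + insurance 321.39 + brokerage 499.07 + delivery 287.34 + duty 24690.12 = 34349.80
Landed cost = invoice 160754.97 + 34349.80 = 195104.77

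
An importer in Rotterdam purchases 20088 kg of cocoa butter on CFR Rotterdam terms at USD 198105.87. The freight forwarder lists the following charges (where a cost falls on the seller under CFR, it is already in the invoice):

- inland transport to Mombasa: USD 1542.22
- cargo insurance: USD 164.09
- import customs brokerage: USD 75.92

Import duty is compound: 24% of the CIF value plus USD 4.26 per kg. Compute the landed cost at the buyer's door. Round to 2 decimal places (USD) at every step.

Total landed cost: USD 331505.55

CFR: the seller pays costs through ocean freight to the destination port, but not insurance.
Already in the invoice (seller's account under CFR): inland to port — exclude.
CIF value = CFR price + insurance = 198105.87 + 164.09 = 198269.96
Ad valorem component: 198269.96 × 24% = 47584.79
Specific component: 20088 × 4.26 = 85574.88
Import duty = 47584.79 + 85574.88 = 133159.67
Buyer bears: insurance 164.09 + brokerage 75.92 + duty 133159.67 = 133399.68
Landed cost = invoice 198105.87 + 133399.68 = 331505.55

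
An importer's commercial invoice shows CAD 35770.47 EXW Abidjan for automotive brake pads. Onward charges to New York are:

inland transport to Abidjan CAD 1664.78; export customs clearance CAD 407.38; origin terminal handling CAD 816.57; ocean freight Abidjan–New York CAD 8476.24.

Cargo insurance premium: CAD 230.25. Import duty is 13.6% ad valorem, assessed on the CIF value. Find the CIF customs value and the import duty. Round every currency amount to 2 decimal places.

CIF value: CAD 47365.69; import duty: CAD 6441.73

CIF = EXW price + pre-shipment costs + freight + insurance
CIF = 35770.47 + 1664.78 + 407.38 + 816.57 + 8476.24 + 230.25 = 47365.69
Import duty = 47365.69 × 13.6% = 6441.73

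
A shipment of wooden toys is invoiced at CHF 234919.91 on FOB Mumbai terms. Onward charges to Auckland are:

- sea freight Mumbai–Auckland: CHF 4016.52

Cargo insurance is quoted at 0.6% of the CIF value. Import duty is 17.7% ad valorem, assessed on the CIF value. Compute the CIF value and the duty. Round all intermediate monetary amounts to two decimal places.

Let C be the CIF value. C = FOB price + freight + 0.6% × C
C − 0.6% × C = 234919.91 + 4016.52
0.994 × C = 238936.43
C = 238936.43 / 0.994 = 240378.70
Insurance premium = 0.6% × 240378.70 = 1442.27
Import duty = 240378.70 × 17.7% = 42547.03

CIF value: CHF 240378.70; import duty: CHF 42547.03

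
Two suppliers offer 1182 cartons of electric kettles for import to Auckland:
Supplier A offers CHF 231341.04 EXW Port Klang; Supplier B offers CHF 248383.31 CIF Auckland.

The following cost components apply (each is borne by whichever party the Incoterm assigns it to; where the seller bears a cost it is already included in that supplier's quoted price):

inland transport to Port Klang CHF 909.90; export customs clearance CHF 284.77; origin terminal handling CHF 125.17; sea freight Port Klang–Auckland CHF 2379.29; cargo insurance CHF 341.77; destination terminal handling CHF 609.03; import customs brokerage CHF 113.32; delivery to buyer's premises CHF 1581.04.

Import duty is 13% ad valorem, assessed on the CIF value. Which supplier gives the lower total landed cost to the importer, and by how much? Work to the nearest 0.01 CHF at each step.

Supplier A (EXW):
CIF value = EXW price + inland to port + export clearance + origin terminal + freight + insurance = 231341.04 + 909.90 + 284.77 + 125.17 + 2379.29 + 341.77 = 235381.94
Import duty = 235381.94 × 13% = 30599.65
Buyer bears (A): 909.90 + 284.77 + 125.17 + 2379.29 + 341.77 + 609.03 + 113.32 + 1581.04 = 6344.29
Landed cost (A) = invoice 231341.04 + 6344.29 + duty 30599.65 = 268284.98
Supplier B (CIF):
The CIF price already equals the CIF value: 248383.31
Import duty = 248383.31 × 13% = 32289.83
Buyer bears (B): 609.03 + 113.32 + 1581.04 = 2303.39
Landed cost (B) = invoice 248383.31 + 2303.39 + duty 32289.83 = 282976.53
Difference = |268284.98 − 282976.53| = 14691.55

Supplier A is cheaper by CHF 14691.55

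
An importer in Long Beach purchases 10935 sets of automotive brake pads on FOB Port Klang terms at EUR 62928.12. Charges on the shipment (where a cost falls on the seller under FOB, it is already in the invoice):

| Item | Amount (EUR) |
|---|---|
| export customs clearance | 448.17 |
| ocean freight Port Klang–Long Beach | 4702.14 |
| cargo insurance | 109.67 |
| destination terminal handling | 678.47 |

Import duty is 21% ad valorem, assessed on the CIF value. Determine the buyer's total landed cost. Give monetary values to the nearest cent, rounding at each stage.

Total landed cost: EUR 82643.79

FOB: the seller bears costs until goods are on board at the origin port; the buyer bears freight, insurance and all costs thereafter.
Already in the invoice (seller's account under FOB): export clearance — exclude.
CIF value = FOB price + freight + insurance = 62928.12 + 4702.14 + 109.67 = 67739.93
Import duty = 67739.93 × 21% = 14225.39
Buyer bears: freight 4702.14 + insurance 109.67 + destination terminal 678.47 + duty 14225.39 = 19715.67
Landed cost = invoice 62928.12 + 19715.67 = 82643.79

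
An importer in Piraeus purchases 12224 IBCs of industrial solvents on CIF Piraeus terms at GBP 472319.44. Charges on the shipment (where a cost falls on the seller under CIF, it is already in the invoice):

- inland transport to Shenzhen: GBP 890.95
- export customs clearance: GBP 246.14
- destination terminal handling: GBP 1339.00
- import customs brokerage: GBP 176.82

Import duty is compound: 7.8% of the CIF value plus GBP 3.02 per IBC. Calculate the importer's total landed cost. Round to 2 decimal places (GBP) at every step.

CIF: the seller pays costs through ocean freight and marine insurance to the destination port.
Already in the invoice (seller's account under CIF): inland to port, export clearance — exclude.
The CIF price already equals the CIF value: 472319.44
Ad valorem component: 472319.44 × 7.8% = 36840.92
Specific component: 12224 × 3.02 = 36916.48
Import duty = 36840.92 + 36916.48 = 73757.40
Buyer bears: destination terminal 1339.00 + brokerage 176.82 + duty 73757.40 = 75273.22
Landed cost = invoice 472319.44 + 75273.22 = 547592.66

Total landed cost: GBP 547592.66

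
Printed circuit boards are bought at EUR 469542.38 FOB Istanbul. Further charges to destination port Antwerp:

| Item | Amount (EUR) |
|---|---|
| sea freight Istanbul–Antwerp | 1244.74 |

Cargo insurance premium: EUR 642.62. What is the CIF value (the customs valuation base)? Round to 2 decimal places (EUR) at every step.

CIF value: EUR 471429.74

CIF = FOB price + freight + insurance
CIF = 469542.38 + 1244.74 + 642.62 = 471429.74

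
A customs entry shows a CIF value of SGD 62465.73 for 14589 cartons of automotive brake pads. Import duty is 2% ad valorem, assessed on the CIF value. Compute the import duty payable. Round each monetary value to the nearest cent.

Import duty = 62465.73 × 2% = 1249.31

Import duty: SGD 1249.31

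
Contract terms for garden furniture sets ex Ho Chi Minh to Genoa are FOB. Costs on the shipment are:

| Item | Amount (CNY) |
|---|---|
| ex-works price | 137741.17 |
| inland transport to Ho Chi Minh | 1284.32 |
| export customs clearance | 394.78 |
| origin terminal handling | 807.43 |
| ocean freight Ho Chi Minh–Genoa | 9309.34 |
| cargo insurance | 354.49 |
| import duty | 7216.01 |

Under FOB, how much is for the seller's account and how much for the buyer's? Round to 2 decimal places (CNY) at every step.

FOB: the seller bears costs until goods are on board at the origin port; the buyer bears freight, insurance and all costs thereafter.
Seller's account: goods 137741.17 + inland to port 1284.32 + export clearance 394.78 + origin terminal 807.43 = 140227.70
Buyer's account: freight 9309.34 + insurance 354.49 + duty 7216.01 = 16879.84

Seller: CNY 140227.70; buyer: CNY 16879.84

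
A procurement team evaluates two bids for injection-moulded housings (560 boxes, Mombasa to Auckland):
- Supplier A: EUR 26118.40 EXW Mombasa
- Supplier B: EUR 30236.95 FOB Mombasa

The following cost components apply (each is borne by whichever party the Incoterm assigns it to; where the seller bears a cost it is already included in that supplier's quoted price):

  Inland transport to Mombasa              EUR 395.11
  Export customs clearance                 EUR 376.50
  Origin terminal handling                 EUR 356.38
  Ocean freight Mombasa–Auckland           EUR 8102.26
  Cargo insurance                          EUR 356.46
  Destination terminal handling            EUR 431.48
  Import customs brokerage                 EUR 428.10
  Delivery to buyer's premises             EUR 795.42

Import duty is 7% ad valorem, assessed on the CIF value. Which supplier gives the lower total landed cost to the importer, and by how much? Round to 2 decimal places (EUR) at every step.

Supplier A (EXW):
CIF value = EXW price + inland to port + export clearance + origin terminal + freight + insurance = 26118.40 + 395.11 + 376.50 + 356.38 + 8102.26 + 356.46 = 35705.11
Import duty = 35705.11 × 7% = 2499.36
Buyer bears (A): 395.11 + 376.50 + 356.38 + 8102.26 + 356.46 + 431.48 + 428.10 + 795.42 = 11241.71
Landed cost (A) = invoice 26118.40 + 11241.71 + duty 2499.36 = 39859.47
Supplier B (FOB):
CIF value = FOB price + freight + insurance = 30236.95 + 8102.26 + 356.46 = 38695.67
Import duty = 38695.67 × 7% = 2708.70
Buyer bears (B): 8102.26 + 356.46 + 431.48 + 428.10 + 795.42 = 10113.72
Landed cost (B) = invoice 30236.95 + 10113.72 + duty 2708.70 = 43059.37
Difference = |39859.47 − 43059.37| = 3199.90

Supplier A is cheaper by EUR 3199.90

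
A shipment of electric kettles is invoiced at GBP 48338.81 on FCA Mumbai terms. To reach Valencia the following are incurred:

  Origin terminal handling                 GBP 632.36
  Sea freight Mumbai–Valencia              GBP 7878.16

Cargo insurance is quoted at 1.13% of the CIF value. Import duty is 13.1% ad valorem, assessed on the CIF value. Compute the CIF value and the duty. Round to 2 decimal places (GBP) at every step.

Let C be the CIF value. C = FCA price + pre-shipment costs + freight + 1.13% × C
C − 1.13% × C = 48338.81 + 632.36 + 7878.16
0.9887 × C = 56849.33
C = 56849.33 / 0.9887 = 57499.07
Insurance premium = 1.13% × 57499.07 = 649.74
Import duty = 57499.07 × 13.1% = 7532.38

CIF value: GBP 57499.07; import duty: GBP 7532.38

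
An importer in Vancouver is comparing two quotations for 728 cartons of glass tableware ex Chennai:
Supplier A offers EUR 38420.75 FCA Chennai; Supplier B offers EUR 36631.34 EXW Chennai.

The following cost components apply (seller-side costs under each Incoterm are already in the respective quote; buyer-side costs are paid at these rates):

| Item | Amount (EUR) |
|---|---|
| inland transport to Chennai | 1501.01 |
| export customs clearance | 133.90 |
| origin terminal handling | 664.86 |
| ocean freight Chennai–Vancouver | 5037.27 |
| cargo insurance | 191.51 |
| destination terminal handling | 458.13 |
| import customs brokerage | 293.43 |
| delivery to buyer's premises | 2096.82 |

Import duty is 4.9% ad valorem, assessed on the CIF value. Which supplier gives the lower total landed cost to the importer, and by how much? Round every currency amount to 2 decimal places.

Supplier A (FCA):
CIF value = FCA price + origin terminal + freight + insurance = 38420.75 + 664.86 + 5037.27 + 191.51 = 44314.39
Import duty = 44314.39 × 4.9% = 2171.41
Buyer bears (A): 664.86 + 5037.27 + 191.51 + 458.13 + 293.43 + 2096.82 = 8742.02
Landed cost (A) = invoice 38420.75 + 8742.02 + duty 2171.41 = 49334.18
Supplier B (EXW):
CIF value = EXW price + inland to port + export clearance + origin terminal + freight + insurance = 36631.34 + 1501.01 + 133.90 + 664.86 + 5037.27 + 191.51 = 44159.89
Import duty = 44159.89 × 4.9% = 2163.83
Buyer bears (B): 1501.01 + 133.90 + 664.86 + 5037.27 + 191.51 + 458.13 + 293.43 + 2096.82 = 10376.93
Landed cost (B) = invoice 36631.34 + 10376.93 + duty 2163.83 = 49172.10
Difference = |49334.18 − 49172.10| = 162.08

Supplier B is cheaper by EUR 162.08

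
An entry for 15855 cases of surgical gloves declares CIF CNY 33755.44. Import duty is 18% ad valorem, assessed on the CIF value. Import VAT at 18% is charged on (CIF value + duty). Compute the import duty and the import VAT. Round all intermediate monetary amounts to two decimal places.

Import duty: CNY 6075.98; import VAT: CNY 7169.66

Import duty = 33755.44 × 18% = 6075.98
VAT base = CIF + duty = 33755.44 + 6075.98 = 39831.42
Import VAT = 39831.42 × 18% = 7169.66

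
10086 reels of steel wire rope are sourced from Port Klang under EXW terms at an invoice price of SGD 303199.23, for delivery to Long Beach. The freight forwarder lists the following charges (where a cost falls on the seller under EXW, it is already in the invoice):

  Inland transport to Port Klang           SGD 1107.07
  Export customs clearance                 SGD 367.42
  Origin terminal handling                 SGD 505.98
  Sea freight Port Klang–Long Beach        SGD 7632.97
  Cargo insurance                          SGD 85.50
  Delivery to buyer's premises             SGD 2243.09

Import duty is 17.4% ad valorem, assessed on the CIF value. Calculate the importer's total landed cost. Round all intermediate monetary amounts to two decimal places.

Total landed cost: SGD 369585.54

EXW: the seller makes goods available at their premises; the buyer bears all onward costs.
CIF value = EXW price + inland to port + export clearance + origin terminal + freight + insurance = 303199.23 + 1107.07 + 367.42 + 505.98 + 7632.97 + 85.50 = 312898.17
Import duty = 312898.17 × 17.4% = 54444.28
Buyer bears: inland to port 1107.07 + export clearance 367.42 + origin terminal 505.98 + freight 7632.97 + insurance 85.50 + delivery 2243.09 + duty 54444.28 = 66386.31
Landed cost = invoice 303199.23 + 66386.31 = 369585.54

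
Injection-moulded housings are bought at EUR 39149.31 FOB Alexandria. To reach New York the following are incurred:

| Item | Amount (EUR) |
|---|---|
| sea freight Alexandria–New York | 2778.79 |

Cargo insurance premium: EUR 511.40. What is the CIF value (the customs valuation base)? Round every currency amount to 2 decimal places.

CIF value: EUR 42439.50

CIF = FOB price + freight + insurance
CIF = 39149.31 + 2778.79 + 511.40 = 42439.50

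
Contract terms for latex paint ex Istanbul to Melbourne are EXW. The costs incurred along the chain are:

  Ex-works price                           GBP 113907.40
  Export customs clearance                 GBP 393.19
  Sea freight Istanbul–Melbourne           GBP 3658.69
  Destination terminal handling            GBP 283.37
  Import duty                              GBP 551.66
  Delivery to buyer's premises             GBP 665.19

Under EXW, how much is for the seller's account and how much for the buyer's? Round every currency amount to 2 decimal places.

Seller: GBP 113907.40; buyer: GBP 5552.10

EXW: the seller makes goods available at their premises; the buyer bears all onward costs.
Seller's account: goods 113907.40 = 113907.40
Buyer's account: export clearance 393.19 + freight 3658.69 + destination terminal 283.37 + duty 551.66 + delivery 665.19 = 5552.10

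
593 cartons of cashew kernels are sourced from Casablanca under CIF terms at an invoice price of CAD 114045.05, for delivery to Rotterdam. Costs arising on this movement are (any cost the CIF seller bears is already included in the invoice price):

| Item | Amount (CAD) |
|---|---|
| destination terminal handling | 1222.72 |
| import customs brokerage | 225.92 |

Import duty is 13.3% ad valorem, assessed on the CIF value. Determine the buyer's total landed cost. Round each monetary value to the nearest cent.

CIF: the seller pays costs through ocean freight and marine insurance to the destination port.
The CIF price already equals the CIF value: 114045.05
Import duty = 114045.05 × 13.3% = 15167.99
Buyer bears: destination terminal 1222.72 + brokerage 225.92 + duty 15167.99 = 16616.63
Landed cost = invoice 114045.05 + 16616.63 = 130661.68

Total landed cost: CAD 130661.68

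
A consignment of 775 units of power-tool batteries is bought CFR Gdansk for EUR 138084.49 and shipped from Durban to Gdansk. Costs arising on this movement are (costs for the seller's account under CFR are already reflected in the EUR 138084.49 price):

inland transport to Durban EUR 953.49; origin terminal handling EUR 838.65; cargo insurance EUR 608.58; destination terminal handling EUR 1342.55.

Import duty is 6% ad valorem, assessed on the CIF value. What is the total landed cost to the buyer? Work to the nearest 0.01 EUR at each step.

CFR: the seller pays costs through ocean freight to the destination port, but not insurance.
Already in the invoice (seller's account under CFR): inland to port, origin terminal — exclude.
CIF value = CFR price + insurance = 138084.49 + 608.58 = 138693.07
Import duty = 138693.07 × 6% = 8321.58
Buyer bears: insurance 608.58 + destination terminal 1342.55 + duty 8321.58 = 10272.71
Landed cost = invoice 138084.49 + 10272.71 = 148357.20

Total landed cost: EUR 148357.20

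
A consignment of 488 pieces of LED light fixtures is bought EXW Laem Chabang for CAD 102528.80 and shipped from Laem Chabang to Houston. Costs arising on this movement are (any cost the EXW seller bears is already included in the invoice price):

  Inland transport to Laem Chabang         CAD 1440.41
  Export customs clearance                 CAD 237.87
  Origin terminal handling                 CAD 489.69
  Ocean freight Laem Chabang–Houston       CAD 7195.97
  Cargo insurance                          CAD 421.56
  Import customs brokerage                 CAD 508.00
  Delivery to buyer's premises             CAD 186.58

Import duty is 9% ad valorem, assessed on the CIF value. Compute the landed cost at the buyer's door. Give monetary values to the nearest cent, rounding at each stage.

EXW: the seller makes goods available at their premises; the buyer bears all onward costs.
CIF value = EXW price + inland to port + export clearance + origin terminal + freight + insurance = 102528.80 + 1440.41 + 237.87 + 489.69 + 7195.97 + 421.56 = 112314.30
Import duty = 112314.30 × 9% = 10108.29
Buyer bears: inland to port 1440.41 + export clearance 237.87 + origin terminal 489.69 + freight 7195.97 + insurance 421.56 + brokerage 508.00 + delivery 186.58 + duty 10108.29 = 20588.37
Landed cost = invoice 102528.80 + 20588.37 = 123117.17

Total landed cost: CAD 123117.17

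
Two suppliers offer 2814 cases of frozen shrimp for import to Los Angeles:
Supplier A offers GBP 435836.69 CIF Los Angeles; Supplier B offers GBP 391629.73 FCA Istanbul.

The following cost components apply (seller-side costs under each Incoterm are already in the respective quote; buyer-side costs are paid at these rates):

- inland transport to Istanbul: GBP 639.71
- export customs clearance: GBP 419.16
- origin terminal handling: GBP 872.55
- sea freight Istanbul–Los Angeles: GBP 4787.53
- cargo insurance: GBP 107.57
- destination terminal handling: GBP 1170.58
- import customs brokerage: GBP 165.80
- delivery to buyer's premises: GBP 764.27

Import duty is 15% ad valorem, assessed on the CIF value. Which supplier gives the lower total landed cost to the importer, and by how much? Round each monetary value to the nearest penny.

Supplier B is cheaper by GBP 44205.20

Supplier A (CIF):
The CIF price already equals the CIF value: 435836.69
Import duty = 435836.69 × 15% = 65375.50
Buyer bears (A): 1170.58 + 165.80 + 764.27 = 2100.65
Landed cost (A) = invoice 435836.69 + 2100.65 + duty 65375.50 = 503312.84
Supplier B (FCA):
CIF value = FCA price + origin terminal + freight + insurance = 391629.73 + 872.55 + 4787.53 + 107.57 = 397397.38
Import duty = 397397.38 × 15% = 59609.61
Buyer bears (B): 872.55 + 4787.53 + 107.57 + 1170.58 + 165.80 + 764.27 = 7868.30
Landed cost (B) = invoice 391629.73 + 7868.30 + duty 59609.61 = 459107.64
Difference = |503312.84 − 459107.64| = 44205.20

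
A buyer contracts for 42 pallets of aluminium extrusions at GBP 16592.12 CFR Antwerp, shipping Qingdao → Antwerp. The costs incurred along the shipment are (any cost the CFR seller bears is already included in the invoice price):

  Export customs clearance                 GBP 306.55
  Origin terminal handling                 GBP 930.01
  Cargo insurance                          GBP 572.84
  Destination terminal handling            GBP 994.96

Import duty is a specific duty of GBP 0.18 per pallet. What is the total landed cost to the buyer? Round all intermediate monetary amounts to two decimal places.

CFR: the seller pays costs through ocean freight to the destination port, but not insurance.
Already in the invoice (seller's account under CFR): export clearance, origin terminal — exclude.
CIF value = CFR price + insurance = 16592.12 + 572.84 = 17164.96
Import duty = 42 × 0.18 = 7.56
Buyer bears: insurance 572.84 + destination terminal 994.96 + duty 7.56 = 1575.36
Landed cost = invoice 16592.12 + 1575.36 = 18167.48

Total landed cost: GBP 18167.48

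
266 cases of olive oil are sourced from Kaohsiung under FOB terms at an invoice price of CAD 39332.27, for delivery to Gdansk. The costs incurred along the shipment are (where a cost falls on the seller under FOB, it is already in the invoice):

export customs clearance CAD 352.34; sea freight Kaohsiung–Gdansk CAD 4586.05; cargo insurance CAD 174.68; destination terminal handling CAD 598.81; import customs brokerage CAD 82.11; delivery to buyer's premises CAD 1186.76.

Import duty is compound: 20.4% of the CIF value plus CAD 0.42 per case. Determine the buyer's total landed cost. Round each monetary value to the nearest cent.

Total landed cost: CAD 55067.37

FOB: the seller bears costs until goods are on board at the origin port; the buyer bears freight, insurance and all costs thereafter.
Already in the invoice (seller's account under FOB): export clearance — exclude.
CIF value = FOB price + freight + insurance = 39332.27 + 4586.05 + 174.68 = 44093.00
Ad valorem component: 44093.00 × 20.4% = 8994.97
Specific component: 266 × 0.42 = 111.72
Import duty = 8994.97 + 111.72 = 9106.69
Buyer bears: freight 4586.05 + insurance 174.68 + destination terminal 598.81 + brokerage 82.11 + delivery 1186.76 + duty 9106.69 = 15735.10
Landed cost = invoice 39332.27 + 15735.10 = 55067.37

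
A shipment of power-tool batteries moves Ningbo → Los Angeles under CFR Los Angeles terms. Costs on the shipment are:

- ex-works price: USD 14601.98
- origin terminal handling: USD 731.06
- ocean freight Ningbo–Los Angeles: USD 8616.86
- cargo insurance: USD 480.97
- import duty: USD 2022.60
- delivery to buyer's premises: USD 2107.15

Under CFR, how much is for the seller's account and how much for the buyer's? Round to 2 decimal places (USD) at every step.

CFR: the seller pays costs through ocean freight to the destination port, but not insurance.
Seller's account: goods 14601.98 + origin terminal 731.06 + freight 8616.86 = 23949.90
Buyer's account: insurance 480.97 + duty 2022.60 + delivery 2107.15 = 4610.72

Seller: USD 23949.90; buyer: USD 4610.72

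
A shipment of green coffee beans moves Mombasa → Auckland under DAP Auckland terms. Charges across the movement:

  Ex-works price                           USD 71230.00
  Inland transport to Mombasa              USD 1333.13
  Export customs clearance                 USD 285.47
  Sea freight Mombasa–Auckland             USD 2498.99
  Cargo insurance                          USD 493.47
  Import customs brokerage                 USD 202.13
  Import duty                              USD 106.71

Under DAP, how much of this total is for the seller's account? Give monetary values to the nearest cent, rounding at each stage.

Seller's account: USD 75841.06

DAP: the seller bears all costs to the named destination except import duty and clearance.
Seller's account: goods 71230.00 + inland to port 1333.13 + export clearance 285.47 + freight 2498.99 + insurance 493.47 = 75841.06
Buyer's account: brokerage 202.13 + duty 106.71 = 308.84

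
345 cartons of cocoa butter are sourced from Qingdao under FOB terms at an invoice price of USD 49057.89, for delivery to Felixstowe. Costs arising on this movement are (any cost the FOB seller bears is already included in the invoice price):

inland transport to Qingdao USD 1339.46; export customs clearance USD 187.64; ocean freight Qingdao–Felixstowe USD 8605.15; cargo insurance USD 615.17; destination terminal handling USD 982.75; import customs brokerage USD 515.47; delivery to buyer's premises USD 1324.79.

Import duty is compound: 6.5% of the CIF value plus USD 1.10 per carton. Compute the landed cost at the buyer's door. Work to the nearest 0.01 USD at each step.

FOB: the seller bears costs until goods are on board at the origin port; the buyer bears freight, insurance and all costs thereafter.
Already in the invoice (seller's account under FOB): inland to port, export clearance — exclude.
CIF value = FOB price + freight + insurance = 49057.89 + 8605.15 + 615.17 = 58278.21
Ad valorem component: 58278.21 × 6.5% = 3788.08
Specific component: 345 × 1.10 = 379.50
Import duty = 3788.08 + 379.50 = 4167.58
Buyer bears: freight 8605.15 + insurance 615.17 + destination terminal 982.75 + brokerage 515.47 + delivery 1324.79 + duty 4167.58 = 16210.91
Landed cost = invoice 49057.89 + 16210.91 = 65268.80

Total landed cost: USD 65268.80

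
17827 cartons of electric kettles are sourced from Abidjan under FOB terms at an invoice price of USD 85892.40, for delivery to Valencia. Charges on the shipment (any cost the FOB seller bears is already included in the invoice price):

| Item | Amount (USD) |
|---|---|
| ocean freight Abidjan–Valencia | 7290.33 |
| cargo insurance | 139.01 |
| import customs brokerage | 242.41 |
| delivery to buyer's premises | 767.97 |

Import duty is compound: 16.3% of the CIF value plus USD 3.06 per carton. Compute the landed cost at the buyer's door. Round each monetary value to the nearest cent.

Total landed cost: USD 164094.18

FOB: the seller bears costs until goods are on board at the origin port; the buyer bears freight, insurance and all costs thereafter.
CIF value = FOB price + freight + insurance = 85892.40 + 7290.33 + 139.01 = 93321.74
Ad valorem component: 93321.74 × 16.3% = 15211.44
Specific component: 17827 × 3.06 = 54550.62
Import duty = 15211.44 + 54550.62 = 69762.06
Buyer bears: freight 7290.33 + insurance 139.01 + brokerage 242.41 + delivery 767.97 + duty 69762.06 = 78201.78
Landed cost = invoice 85892.40 + 78201.78 = 164094.18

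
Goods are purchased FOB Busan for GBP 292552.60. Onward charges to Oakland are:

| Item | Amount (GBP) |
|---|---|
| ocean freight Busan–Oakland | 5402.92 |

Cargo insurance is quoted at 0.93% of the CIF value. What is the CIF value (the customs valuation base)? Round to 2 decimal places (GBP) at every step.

CIF value: GBP 300752.52

Let C be the CIF value. C = FOB price + freight + 0.93% × C
C − 0.93% × C = 292552.60 + 5402.92
0.9907 × C = 297955.52
C = 297955.52 / 0.9907 = 300752.52
Insurance premium = 0.93% × 300752.52 = 2797.00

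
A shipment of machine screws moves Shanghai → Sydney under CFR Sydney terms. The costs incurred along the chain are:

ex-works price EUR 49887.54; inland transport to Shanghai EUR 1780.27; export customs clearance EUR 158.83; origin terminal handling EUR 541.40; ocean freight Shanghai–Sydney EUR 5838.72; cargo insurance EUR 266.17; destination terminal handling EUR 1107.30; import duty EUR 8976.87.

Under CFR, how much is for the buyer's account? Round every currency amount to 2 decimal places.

CFR: the seller pays costs through ocean freight to the destination port, but not insurance.
Seller's account: goods 49887.54 + inland to port 1780.27 + export clearance 158.83 + origin terminal 541.40 + freight 5838.72 = 58206.76
Buyer's account: insurance 266.17 + destination terminal 1107.30 + duty 8976.87 = 10350.34

Buyer's account: EUR 10350.34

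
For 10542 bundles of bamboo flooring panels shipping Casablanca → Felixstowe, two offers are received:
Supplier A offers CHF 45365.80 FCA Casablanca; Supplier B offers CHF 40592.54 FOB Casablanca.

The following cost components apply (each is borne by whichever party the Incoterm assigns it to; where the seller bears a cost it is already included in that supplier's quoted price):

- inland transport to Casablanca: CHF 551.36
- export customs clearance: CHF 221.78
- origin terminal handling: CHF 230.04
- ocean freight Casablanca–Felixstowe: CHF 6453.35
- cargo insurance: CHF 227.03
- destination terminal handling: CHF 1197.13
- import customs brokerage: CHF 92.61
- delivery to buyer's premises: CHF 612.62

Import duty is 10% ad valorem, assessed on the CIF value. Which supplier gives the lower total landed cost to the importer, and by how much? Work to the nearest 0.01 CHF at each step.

Supplier A (FCA):
CIF value = FCA price + origin terminal + freight + insurance = 45365.80 + 230.04 + 6453.35 + 227.03 = 52276.22
Import duty = 52276.22 × 10% = 5227.62
Buyer bears (A): 230.04 + 6453.35 + 227.03 + 1197.13 + 92.61 + 612.62 = 8812.78
Landed cost (A) = invoice 45365.80 + 8812.78 + duty 5227.62 = 59406.20
Supplier B (FOB):
CIF value = FOB price + freight + insurance = 40592.54 + 6453.35 + 227.03 = 47272.92
Import duty = 47272.92 × 10% = 4727.29
Buyer bears (B): 6453.35 + 227.03 + 1197.13 + 92.61 + 612.62 = 8582.74
Landed cost (B) = invoice 40592.54 + 8582.74 + duty 4727.29 = 53902.57
Difference = |59406.20 − 53902.57| = 5503.63

Supplier B is cheaper by CHF 5503.63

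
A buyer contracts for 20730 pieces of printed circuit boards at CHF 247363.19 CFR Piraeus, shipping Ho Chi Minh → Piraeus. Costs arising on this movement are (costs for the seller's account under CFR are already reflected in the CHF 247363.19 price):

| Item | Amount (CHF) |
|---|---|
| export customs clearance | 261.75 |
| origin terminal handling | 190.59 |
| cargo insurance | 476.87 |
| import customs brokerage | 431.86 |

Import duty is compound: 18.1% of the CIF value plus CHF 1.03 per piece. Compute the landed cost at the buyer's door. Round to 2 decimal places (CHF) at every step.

CFR: the seller pays costs through ocean freight to the destination port, but not insurance.
Already in the invoice (seller's account under CFR): export clearance, origin terminal — exclude.
CIF value = CFR price + insurance = 247363.19 + 476.87 = 247840.06
Ad valorem component: 247840.06 × 18.1% = 44859.05
Specific component: 20730 × 1.03 = 21351.90
Import duty = 44859.05 + 21351.90 = 66210.95
Buyer bears: insurance 476.87 + brokerage 431.86 + duty 66210.95 = 67119.68
Landed cost = invoice 247363.19 + 67119.68 = 314482.87

Total landed cost: CHF 314482.87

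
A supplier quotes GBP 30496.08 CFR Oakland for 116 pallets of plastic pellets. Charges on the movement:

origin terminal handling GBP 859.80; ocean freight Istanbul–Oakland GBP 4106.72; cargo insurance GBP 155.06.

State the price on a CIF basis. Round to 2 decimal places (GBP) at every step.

CIF price: GBP 30651.14

Not relevant to the conversion: freight, origin terminal — on the seller under both CFR and CIF; already in the CFR price and stays in the CIF price.
From CFR to CIF, the seller additionally bears: insurance.
CIF price = 30496.08 + 155.06 = 30651.14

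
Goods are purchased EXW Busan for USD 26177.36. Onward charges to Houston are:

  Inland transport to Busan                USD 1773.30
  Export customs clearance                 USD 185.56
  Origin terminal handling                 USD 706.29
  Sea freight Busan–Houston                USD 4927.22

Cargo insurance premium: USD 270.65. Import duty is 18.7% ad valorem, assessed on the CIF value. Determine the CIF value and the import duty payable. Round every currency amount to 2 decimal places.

CIF value: USD 34040.38; import duty: USD 6365.55

CIF = EXW price + pre-shipment costs + freight + insurance
CIF = 26177.36 + 1773.30 + 185.56 + 706.29 + 4927.22 + 270.65 = 34040.38
Import duty = 34040.38 × 18.7% = 6365.55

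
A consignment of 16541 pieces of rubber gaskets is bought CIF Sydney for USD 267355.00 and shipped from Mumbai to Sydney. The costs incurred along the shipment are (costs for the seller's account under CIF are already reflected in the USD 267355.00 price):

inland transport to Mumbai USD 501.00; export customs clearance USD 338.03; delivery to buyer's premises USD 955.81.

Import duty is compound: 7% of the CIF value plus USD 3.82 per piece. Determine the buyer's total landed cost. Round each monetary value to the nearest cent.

CIF: the seller pays costs through ocean freight and marine insurance to the destination port.
Already in the invoice (seller's account under CIF): inland to port, export clearance — exclude.
The CIF price already equals the CIF value: 267355.00
Ad valorem component: 267355.00 × 7% = 18714.85
Specific component: 16541 × 3.82 = 63186.62
Import duty = 18714.85 + 63186.62 = 81901.47
Buyer bears: delivery 955.81 + duty 81901.47 = 82857.28
Landed cost = invoice 267355.00 + 82857.28 = 350212.28

Total landed cost: USD 350212.28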